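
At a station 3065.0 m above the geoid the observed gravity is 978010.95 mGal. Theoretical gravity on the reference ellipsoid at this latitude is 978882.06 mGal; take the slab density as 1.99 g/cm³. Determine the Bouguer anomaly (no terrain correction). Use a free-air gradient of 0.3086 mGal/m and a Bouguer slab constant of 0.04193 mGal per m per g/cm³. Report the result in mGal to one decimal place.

-181.0

Free-air correction = 0.3086 × 3065.0 = 945.86 mGal
Free-air anomaly = 978010.95 − 978882.06 + (945.86) = 74.75 mGal
Bouguer slab correction = 0.04193 × 1.99 × 3065.0 = 255.75 mGal
Simple Bouguer anomaly = 74.75 − (255.75) = -181.00 mGal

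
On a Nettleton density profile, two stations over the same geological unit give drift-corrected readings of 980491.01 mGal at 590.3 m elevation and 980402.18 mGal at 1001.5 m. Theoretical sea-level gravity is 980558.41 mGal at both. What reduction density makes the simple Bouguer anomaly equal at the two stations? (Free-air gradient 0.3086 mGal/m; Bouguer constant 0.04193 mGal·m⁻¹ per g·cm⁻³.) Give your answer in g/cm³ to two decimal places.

Δg_obs = 980402.18 − 980491.01 = -88.83 mGal over Δh = 1001.5 − 590.3 = 411.2 m
Equal Bouguer anomalies ⇒ Δg_obs + (0.3086 − 0.04193ρ)·Δh = 0
0.3086 − 0.04193ρ = −Δg_obs/Δh = 0.21603
ρ = (0.3086 − 0.21603) / 0.04193 = 2.21 g/cm³

2.21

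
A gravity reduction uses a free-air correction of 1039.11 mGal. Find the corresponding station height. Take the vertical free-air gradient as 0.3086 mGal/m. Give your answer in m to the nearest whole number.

3367

h = 1039.11 / 0.3086 = 3367.17 m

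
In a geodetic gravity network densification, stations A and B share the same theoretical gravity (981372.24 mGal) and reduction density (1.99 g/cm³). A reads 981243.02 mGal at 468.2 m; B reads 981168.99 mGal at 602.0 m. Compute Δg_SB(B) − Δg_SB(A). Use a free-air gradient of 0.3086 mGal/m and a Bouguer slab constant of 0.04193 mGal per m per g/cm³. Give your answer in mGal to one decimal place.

Δg_SB(A) = 981243.02 − 981372.24 + 0.3086×468.2 − 0.04193×1.99×468.2 = -23.80 mGal
Δg_SB(B) = 981168.99 − 981372.24 + 0.3086×602.0 − 0.04193×1.99×602.0 = -67.70 mGal
Difference = -67.70 − (-23.80) = -43.90 mGal

-43.9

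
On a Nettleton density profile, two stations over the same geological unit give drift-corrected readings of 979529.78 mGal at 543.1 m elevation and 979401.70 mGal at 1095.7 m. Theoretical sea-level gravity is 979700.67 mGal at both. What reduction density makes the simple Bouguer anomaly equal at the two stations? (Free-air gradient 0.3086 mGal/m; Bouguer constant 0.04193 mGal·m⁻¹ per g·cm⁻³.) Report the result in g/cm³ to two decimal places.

Δg_obs = 979401.70 − 979529.78 = -128.08 mGal over Δh = 1095.7 − 543.1 = 552.6 m
Equal Bouguer anomalies ⇒ Δg_obs + (0.3086 − 0.04193ρ)·Δh = 0
0.3086 − 0.04193ρ = −Δg_obs/Δh = 0.23178
ρ = (0.3086 − 0.23178) / 0.04193 = 1.83 g/cm³

1.83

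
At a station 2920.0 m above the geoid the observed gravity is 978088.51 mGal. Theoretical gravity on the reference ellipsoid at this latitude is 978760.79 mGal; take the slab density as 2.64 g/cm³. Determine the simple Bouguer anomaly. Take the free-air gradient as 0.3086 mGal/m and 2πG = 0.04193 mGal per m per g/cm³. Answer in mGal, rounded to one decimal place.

Free-air correction = 0.3086 × 2920.0 = 901.11 mGal
Free-air anomaly = 978088.51 − 978760.79 + (901.11) = 228.83 mGal
Bouguer slab correction = 0.04193 × 2.64 × 2920.0 = 323.23 mGal
Simple Bouguer anomaly = 228.83 − (323.23) = -94.40 mGal

-94.4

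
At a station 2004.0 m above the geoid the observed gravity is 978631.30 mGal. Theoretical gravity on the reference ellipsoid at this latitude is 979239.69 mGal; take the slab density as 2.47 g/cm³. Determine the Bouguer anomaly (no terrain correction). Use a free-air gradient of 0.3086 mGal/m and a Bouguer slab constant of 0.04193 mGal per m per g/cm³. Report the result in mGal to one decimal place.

Free-air correction = 0.3086 × 2004.0 = 618.43 mGal
Free-air anomaly = 978631.30 − 979239.69 + (618.43) = 10.04 mGal
Bouguer slab correction = 0.04193 × 2.47 × 2004.0 = 207.55 mGal
Simple Bouguer anomaly = 10.04 − (207.55) = -197.51 mGal

-197.5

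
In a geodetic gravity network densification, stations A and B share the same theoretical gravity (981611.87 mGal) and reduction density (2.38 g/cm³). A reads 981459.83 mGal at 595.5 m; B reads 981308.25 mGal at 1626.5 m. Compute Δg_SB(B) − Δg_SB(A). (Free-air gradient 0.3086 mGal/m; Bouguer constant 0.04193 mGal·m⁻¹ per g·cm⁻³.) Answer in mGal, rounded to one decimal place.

63.7

Δg_SB(A) = 981459.83 − 981611.87 + 0.3086×595.5 − 0.04193×2.38×595.5 = -27.70 mGal
Δg_SB(B) = 981308.25 − 981611.87 + 0.3086×1626.5 − 0.04193×2.38×1626.5 = 36.00 mGal
Difference = 36.00 − (-27.70) = 63.70 mGal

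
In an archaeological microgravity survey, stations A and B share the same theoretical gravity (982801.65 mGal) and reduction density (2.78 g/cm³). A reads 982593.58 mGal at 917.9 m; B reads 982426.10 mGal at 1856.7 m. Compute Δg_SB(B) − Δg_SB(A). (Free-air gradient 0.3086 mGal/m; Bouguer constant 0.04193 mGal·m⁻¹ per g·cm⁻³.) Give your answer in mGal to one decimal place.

Δg_SB(A) = 982593.58 − 982801.65 + 0.3086×917.9 − 0.04193×2.78×917.9 = -31.80 mGal
Δg_SB(B) = 982426.10 − 982801.65 + 0.3086×1856.7 − 0.04193×2.78×1856.7 = -19.00 mGal
Difference = -19.00 − (-31.80) = 12.80 mGal

12.8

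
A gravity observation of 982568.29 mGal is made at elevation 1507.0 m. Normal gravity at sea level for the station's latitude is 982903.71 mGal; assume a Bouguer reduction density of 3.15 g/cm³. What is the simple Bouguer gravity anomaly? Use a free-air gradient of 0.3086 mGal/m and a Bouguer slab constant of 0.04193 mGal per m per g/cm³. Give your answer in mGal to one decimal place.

-69.4

Free-air correction = 0.3086 × 1507.0 = 465.06 mGal
Free-air anomaly = 982568.29 − 982903.71 + (465.06) = 129.64 mGal
Bouguer slab correction = 0.04193 × 3.15 × 1507.0 = 199.04 mGal
Simple Bouguer anomaly = 129.64 − (199.04) = -69.40 mGal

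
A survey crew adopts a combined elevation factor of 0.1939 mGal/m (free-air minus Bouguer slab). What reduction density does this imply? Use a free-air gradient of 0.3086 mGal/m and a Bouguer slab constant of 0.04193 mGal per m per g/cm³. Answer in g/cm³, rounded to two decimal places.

0.1939 = 0.3086 − 0.04193 × ρ
ρ = (0.3086 − 0.1939) / 0.04193 = 2.74 g/cm³

2.74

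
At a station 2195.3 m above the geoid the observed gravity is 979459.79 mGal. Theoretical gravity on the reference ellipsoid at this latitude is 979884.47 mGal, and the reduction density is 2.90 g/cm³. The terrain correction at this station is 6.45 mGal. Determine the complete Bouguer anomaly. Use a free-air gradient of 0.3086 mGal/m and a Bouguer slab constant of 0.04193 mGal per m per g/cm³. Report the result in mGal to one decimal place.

-7.7

Free-air correction = 0.3086 × 2195.3 = 677.47 mGal
Free-air anomaly = 979459.79 − 979884.47 + (677.47) = 252.79 mGal
Bouguer slab correction = 0.04193 × 2.90 × 2195.3 = 266.94 mGal
Simple Bouguer anomaly = 252.79 − (266.94) = -14.15 mGal
Complete Bouguer anomaly = -14.15 + 6.45 = -7.70 mGal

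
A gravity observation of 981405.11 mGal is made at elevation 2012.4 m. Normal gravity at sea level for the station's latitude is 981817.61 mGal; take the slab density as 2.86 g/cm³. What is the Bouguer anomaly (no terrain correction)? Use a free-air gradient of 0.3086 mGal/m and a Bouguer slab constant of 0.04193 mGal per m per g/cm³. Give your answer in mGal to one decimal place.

-32.8

Free-air correction = 0.3086 × 2012.4 = 621.03 mGal
Free-air anomaly = 981405.11 − 981817.61 + (621.03) = 208.53 mGal
Bouguer slab correction = 0.04193 × 2.86 × 2012.4 = 241.33 mGal
Simple Bouguer anomaly = 208.53 − (241.33) = -32.80 mGal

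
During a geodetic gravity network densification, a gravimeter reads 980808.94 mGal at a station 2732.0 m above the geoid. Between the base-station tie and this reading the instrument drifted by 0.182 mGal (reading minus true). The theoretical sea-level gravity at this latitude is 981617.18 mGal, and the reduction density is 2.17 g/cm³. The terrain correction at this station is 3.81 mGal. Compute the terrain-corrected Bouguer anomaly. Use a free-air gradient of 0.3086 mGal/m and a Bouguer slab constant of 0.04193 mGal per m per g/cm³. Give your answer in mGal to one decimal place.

Drift-corrected reading = 980808.94 − (0.182) = 980808.758 mGal
Free-air correction = 0.3086 × 2732.0 = 843.10 mGal
Free-air anomaly = 980808.758 − 981617.18 + (843.10) = 34.678 mGal
Bouguer slab correction = 0.04193 × 2.17 × 2732.0 = 248.58 mGal
Simple Bouguer anomaly = 34.678 − (248.58) = -213.902 mGal
Complete Bouguer anomaly = -213.902 + 3.81 = -210.092 mGal

-210.1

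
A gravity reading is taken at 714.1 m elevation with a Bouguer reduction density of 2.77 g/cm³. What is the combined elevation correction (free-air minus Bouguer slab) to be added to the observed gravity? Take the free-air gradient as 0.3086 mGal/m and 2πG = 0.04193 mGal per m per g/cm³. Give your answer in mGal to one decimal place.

Combined gradient = 0.3086 − 0.04193 × 2.77 = 0.1924539 mGal/m
Combined elevation correction = 0.1924539 × 714.1 = 137.4 mGal

137.4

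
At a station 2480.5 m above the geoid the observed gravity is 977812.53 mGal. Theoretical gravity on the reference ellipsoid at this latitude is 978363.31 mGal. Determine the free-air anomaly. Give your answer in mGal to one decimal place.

Free-air correction = 0.3086 × 2480.5 = 765.48 mGal
Free-air anomaly = 977812.53 − 978363.31 + (765.48) = 214.70 mGal

214.7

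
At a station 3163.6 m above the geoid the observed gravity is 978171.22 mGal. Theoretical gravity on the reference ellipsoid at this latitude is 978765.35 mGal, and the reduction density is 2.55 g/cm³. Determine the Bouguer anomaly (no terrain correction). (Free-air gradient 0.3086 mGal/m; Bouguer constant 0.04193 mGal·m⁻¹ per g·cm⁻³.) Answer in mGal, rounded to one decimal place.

Free-air correction = 0.3086 × 3163.6 = 976.29 mGal
Free-air anomaly = 978171.22 − 978765.35 + (976.29) = 382.16 mGal
Bouguer slab correction = 0.04193 × 2.55 × 3163.6 = 338.26 mGal
Simple Bouguer anomaly = 382.16 − (338.26) = 43.90 mGal

43.9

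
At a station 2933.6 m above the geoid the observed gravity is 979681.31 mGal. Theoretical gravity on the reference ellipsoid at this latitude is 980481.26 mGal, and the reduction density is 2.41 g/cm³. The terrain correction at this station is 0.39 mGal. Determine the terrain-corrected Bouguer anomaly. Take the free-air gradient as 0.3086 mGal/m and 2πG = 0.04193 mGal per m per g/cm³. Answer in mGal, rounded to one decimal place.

-190.7

Free-air correction = 0.3086 × 2933.6 = 905.31 mGal
Free-air anomaly = 979681.31 − 980481.26 + (905.31) = 105.36 mGal
Bouguer slab correction = 0.04193 × 2.41 × 2933.6 = 296.44 mGal
Simple Bouguer anomaly = 105.36 − (296.44) = -191.08 mGal
Complete Bouguer anomaly = -191.08 + 0.39 = -190.69 mGal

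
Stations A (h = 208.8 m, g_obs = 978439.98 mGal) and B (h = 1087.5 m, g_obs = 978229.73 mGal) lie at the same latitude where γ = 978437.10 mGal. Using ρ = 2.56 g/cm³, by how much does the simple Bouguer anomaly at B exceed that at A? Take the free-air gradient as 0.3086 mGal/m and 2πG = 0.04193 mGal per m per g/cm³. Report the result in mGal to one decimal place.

-33.4

Δg_SB(A) = 978439.98 − 978437.10 + 0.3086×208.8 − 0.04193×2.56×208.8 = 44.90 mGal
Δg_SB(B) = 978229.73 − 978437.10 + 0.3086×1087.5 − 0.04193×2.56×1087.5 = 11.50 mGal
Difference = 11.50 − (44.90) = -33.40 mGal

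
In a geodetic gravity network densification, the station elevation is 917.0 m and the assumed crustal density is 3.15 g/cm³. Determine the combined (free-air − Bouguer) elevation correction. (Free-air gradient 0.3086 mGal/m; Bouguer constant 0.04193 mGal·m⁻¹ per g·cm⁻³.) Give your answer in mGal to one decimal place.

161.9

Combined gradient = 0.3086 − 0.04193 × 3.15 = 0.1765205 mGal/m
Combined elevation correction = 0.1765205 × 917.0 = 161.9 mGal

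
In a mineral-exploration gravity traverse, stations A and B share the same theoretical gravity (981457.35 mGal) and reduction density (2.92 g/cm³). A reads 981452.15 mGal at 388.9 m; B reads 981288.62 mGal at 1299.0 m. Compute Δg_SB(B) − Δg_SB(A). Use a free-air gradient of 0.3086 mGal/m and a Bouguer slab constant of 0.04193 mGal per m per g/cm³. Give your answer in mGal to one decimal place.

Δg_SB(A) = 981452.15 − 981457.35 + 0.3086×388.9 − 0.04193×2.92×388.9 = 67.20 mGal
Δg_SB(B) = 981288.62 − 981457.35 + 0.3086×1299.0 − 0.04193×2.92×1299.0 = 73.10 mGal
Difference = 73.10 − (67.20) = 5.90 mGal

5.9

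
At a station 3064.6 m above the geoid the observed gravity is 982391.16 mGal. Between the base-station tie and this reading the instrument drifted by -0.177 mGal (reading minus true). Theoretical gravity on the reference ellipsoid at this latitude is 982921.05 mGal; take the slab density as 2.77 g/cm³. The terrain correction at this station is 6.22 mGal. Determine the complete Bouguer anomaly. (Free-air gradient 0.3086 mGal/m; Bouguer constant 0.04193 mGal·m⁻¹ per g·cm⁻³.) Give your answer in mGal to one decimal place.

66.3

Drift-corrected reading = 982391.16 − (-0.177) = 982391.337 mGal
Free-air correction = 0.3086 × 3064.6 = 945.74 mGal
Free-air anomaly = 982391.337 − 982921.05 + (945.74) = 416.027 mGal
Bouguer slab correction = 0.04193 × 2.77 × 3064.6 = 355.94 mGal
Simple Bouguer anomaly = 416.027 − (355.94) = 60.087 mGal
Complete Bouguer anomaly = 60.087 + 6.22 = 66.307 mGal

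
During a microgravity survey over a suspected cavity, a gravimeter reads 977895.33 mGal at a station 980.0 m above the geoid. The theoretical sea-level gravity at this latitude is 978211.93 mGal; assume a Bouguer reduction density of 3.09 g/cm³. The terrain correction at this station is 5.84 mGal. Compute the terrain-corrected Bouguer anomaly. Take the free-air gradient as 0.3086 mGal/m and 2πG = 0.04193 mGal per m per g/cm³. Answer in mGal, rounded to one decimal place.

-135.3

Free-air correction = 0.3086 × 980.0 = 302.43 mGal
Free-air anomaly = 977895.33 − 978211.93 + (302.43) = -14.17 mGal
Bouguer slab correction = 0.04193 × 3.09 × 980.0 = 126.97 mGal
Simple Bouguer anomaly = -14.17 − (126.97) = -141.14 mGal
Complete Bouguer anomaly = -141.14 + 5.84 = -135.30 mGal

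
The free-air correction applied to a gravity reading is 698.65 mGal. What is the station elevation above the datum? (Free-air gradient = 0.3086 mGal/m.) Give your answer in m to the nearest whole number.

h = 698.65 / 0.3086 = 2263.93 m

2264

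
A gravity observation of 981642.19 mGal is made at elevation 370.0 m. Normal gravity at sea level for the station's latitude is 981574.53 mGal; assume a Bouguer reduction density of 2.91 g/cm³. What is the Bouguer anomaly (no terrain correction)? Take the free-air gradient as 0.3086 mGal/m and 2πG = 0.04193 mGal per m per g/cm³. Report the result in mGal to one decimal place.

Free-air correction = 0.3086 × 370.0 = 114.18 mGal
Free-air anomaly = 981642.19 − 981574.53 + (114.18) = 181.84 mGal
Bouguer slab correction = 0.04193 × 2.91 × 370.0 = 45.15 mGal
Simple Bouguer anomaly = 181.84 − (45.15) = 136.69 mGal

136.7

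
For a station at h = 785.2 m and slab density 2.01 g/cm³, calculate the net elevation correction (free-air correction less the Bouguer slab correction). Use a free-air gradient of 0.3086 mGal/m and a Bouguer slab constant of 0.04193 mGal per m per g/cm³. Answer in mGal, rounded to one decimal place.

Combined gradient = 0.3086 − 0.04193 × 2.01 = 0.2243207 mGal/m
Combined elevation correction = 0.2243207 × 785.2 = 176.1 mGal

176.1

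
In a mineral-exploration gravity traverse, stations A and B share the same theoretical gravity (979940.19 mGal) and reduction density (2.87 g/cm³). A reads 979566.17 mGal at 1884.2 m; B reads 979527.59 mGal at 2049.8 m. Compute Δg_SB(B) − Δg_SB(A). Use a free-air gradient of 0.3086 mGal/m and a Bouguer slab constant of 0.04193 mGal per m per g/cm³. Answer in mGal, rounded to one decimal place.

-7.4

Δg_SB(A) = 979566.17 − 979940.19 + 0.3086×1884.2 − 0.04193×2.87×1884.2 = -19.30 mGal
Δg_SB(B) = 979527.59 − 979940.19 + 0.3086×2049.8 − 0.04193×2.87×2049.8 = -26.70 mGal
Difference = -26.70 − (-19.30) = -7.40 mGal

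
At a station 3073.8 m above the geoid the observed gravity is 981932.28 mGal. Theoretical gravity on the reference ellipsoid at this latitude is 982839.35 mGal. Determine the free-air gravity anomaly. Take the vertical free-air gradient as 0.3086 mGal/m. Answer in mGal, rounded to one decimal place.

41.5

Free-air correction = 0.3086 × 3073.8 = 948.57 mGal
Free-air anomaly = 981932.28 − 982839.35 + (948.57) = 41.50 mGal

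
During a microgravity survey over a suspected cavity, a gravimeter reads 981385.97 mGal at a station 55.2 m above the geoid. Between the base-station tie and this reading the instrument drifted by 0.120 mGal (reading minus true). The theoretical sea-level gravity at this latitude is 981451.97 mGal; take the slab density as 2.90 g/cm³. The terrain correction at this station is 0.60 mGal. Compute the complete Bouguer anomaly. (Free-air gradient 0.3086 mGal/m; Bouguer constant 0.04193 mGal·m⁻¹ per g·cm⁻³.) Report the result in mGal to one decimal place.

-55.2

Drift-corrected reading = 981385.97 − (0.120) = 981385.850 mGal
Free-air correction = 0.3086 × 55.2 = 17.03 mGal
Free-air anomaly = 981385.850 − 981451.97 + (17.03) = -49.090 mGal
Bouguer slab correction = 0.04193 × 2.90 × 55.2 = 6.71 mGal
Simple Bouguer anomaly = -49.090 − (6.71) = -55.800 mGal
Complete Bouguer anomaly = -55.800 + 0.60 = -55.200 mGal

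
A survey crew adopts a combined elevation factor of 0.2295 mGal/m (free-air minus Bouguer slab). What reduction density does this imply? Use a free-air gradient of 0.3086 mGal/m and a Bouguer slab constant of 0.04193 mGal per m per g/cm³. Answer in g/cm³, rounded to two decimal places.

0.2295 = 0.3086 − 0.04193 × ρ
ρ = (0.3086 − 0.2295) / 0.04193 = 1.89 g/cm³

1.89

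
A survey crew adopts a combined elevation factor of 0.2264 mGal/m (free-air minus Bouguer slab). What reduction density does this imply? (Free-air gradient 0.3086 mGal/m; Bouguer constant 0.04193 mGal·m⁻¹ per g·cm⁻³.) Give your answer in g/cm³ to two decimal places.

1.96

0.2264 = 0.3086 − 0.04193 × ρ
ρ = (0.3086 − 0.2264) / 0.04193 = 1.96 g/cm³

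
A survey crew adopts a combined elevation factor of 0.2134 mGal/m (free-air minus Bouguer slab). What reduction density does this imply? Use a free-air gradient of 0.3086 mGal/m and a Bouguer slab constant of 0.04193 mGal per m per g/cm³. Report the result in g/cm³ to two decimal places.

0.2134 = 0.3086 − 0.04193 × ρ
ρ = (0.3086 − 0.2134) / 0.04193 = 2.27 g/cm³

2.27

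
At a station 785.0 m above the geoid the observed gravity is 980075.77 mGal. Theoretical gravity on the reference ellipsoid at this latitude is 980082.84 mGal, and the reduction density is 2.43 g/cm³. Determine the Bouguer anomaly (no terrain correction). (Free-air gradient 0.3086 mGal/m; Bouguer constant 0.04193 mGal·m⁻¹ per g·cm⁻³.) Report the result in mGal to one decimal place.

Free-air correction = 0.3086 × 785.0 = 242.25 mGal
Free-air anomaly = 980075.77 − 980082.84 + (242.25) = 235.18 mGal
Bouguer slab correction = 0.04193 × 2.43 × 785.0 = 79.98 mGal
Simple Bouguer anomaly = 235.18 − (79.98) = 155.20 mGal

155.2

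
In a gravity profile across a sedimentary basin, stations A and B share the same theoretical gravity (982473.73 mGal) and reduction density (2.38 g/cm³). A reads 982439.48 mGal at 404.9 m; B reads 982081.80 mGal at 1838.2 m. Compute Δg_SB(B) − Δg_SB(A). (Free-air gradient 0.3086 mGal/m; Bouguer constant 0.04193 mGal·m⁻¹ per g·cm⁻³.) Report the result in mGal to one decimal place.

Δg_SB(A) = 982439.48 − 982473.73 + 0.3086×404.9 − 0.04193×2.38×404.9 = 50.30 mGal
Δg_SB(B) = 982081.80 − 982473.73 + 0.3086×1838.2 − 0.04193×2.38×1838.2 = -8.10 mGal
Difference = -8.10 − (50.30) = -58.40 mGal

-58.4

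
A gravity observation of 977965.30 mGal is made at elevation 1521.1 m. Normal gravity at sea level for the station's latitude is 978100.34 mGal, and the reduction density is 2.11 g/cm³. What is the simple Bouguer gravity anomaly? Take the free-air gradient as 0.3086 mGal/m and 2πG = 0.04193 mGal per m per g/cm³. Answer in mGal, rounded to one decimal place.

Free-air correction = 0.3086 × 1521.1 = 469.41 mGal
Free-air anomaly = 977965.30 − 978100.34 + (469.41) = 334.37 mGal
Bouguer slab correction = 0.04193 × 2.11 × 1521.1 = 134.58 mGal
Simple Bouguer anomaly = 334.37 − (134.58) = 199.79 mGal

199.8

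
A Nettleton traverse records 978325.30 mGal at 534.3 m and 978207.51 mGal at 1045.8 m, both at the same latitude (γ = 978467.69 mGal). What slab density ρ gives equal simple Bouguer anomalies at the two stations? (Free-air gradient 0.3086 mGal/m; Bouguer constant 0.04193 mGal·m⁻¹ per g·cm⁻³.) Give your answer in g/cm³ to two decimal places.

1.87

Δg_obs = 978207.51 − 978325.30 = -117.79 mGal over Δh = 1045.8 − 534.3 = 511.5 m
Equal Bouguer anomalies ⇒ Δg_obs + (0.3086 − 0.04193ρ)·Δh = 0
0.3086 − 0.04193ρ = −Δg_obs/Δh = 0.23028
ρ = (0.3086 − 0.23028) / 0.04193 = 1.87 g/cm³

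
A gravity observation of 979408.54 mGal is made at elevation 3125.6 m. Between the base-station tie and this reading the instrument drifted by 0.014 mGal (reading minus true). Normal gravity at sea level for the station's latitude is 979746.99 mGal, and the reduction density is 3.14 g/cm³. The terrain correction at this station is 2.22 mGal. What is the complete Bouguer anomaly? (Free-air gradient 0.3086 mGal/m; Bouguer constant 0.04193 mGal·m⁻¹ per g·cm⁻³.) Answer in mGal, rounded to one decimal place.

216.8

Drift-corrected reading = 979408.54 − (0.014) = 979408.526 mGal
Free-air correction = 0.3086 × 3125.6 = 964.56 mGal
Free-air anomaly = 979408.526 − 979746.99 + (964.56) = 626.096 mGal
Bouguer slab correction = 0.04193 × 3.14 × 3125.6 = 411.52 mGal
Simple Bouguer anomaly = 626.096 − (411.52) = 214.576 mGal
Complete Bouguer anomaly = 214.576 + 2.22 = 216.796 mGal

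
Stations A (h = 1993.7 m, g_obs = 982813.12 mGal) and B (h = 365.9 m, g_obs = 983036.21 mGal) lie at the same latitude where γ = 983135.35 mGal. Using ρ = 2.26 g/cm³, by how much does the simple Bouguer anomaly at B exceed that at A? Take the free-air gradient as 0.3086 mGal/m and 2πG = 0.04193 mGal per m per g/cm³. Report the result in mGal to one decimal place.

-125.0

Δg_SB(A) = 982813.12 − 983135.35 + 0.3086×1993.7 − 0.04193×2.26×1993.7 = 104.10 mGal
Δg_SB(B) = 983036.21 − 983135.35 + 0.3086×365.9 − 0.04193×2.26×365.9 = -20.90 mGal
Difference = -20.90 − (104.10) = -125.00 mGal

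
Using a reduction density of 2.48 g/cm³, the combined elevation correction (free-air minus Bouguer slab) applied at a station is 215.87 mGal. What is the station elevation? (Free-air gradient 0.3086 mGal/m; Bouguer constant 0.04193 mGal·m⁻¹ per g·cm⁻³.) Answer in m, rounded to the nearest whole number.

1055

Combined gradient = 0.3086 − 0.04193 × 2.48 = 0.2046136 mGal/m
h = 215.87 / 0.2046136 = 1055.01 m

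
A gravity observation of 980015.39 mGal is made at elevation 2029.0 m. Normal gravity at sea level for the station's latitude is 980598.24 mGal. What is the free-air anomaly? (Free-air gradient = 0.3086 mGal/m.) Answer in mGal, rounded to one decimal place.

43.3

Free-air correction = 0.3086 × 2029.0 = 626.15 mGal
Free-air anomaly = 980015.39 − 980598.24 + (626.15) = 43.30 mGal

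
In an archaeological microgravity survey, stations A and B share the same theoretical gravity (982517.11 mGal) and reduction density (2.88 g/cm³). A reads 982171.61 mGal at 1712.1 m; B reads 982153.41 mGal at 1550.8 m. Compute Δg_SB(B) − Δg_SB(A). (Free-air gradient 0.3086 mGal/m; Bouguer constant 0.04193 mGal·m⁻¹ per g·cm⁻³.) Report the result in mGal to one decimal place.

Δg_SB(A) = 982171.61 − 982517.11 + 0.3086×1712.1 − 0.04193×2.88×1712.1 = -23.90 mGal
Δg_SB(B) = 982153.41 − 982517.11 + 0.3086×1550.8 − 0.04193×2.88×1550.8 = -72.40 mGal
Difference = -72.40 − (-23.90) = -48.50 mGal

-48.5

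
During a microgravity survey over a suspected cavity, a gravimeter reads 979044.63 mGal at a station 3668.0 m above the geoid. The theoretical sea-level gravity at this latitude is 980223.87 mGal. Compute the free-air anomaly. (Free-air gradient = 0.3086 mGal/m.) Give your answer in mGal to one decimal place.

-47.3

Free-air correction = 0.3086 × 3668.0 = 1131.94 mGal
Free-air anomaly = 979044.63 − 980223.87 + (1131.94) = -47.30 mGal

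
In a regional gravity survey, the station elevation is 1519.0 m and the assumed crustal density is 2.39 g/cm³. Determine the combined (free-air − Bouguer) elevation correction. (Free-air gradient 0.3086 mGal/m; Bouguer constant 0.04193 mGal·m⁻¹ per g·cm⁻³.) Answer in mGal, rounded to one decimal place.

Combined gradient = 0.3086 − 0.04193 × 2.39 = 0.2083873 mGal/m
Combined elevation correction = 0.2083873 × 1519.0 = 316.5 mGal

316.5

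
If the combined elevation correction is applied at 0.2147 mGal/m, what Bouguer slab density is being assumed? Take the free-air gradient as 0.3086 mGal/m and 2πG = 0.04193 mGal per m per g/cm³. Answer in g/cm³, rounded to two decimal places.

0.2147 = 0.3086 − 0.04193 × ρ
ρ = (0.3086 − 0.2147) / 0.04193 = 2.24 g/cm³

2.24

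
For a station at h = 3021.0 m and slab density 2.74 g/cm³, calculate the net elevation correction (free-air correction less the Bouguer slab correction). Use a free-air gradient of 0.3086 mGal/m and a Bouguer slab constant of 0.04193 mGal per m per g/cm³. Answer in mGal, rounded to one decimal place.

Combined gradient = 0.3086 − 0.04193 × 2.74 = 0.1937118 mGal/m
Combined elevation correction = 0.1937118 × 3021.0 = 585.2 mGal

585.2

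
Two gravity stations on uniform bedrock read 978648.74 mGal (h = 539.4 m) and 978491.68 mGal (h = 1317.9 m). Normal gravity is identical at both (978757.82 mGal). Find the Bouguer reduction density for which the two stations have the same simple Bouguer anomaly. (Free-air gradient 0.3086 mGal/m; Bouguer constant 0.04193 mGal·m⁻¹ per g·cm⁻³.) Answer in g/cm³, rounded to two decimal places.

Δg_obs = 978491.68 − 978648.74 = -157.06 mGal over Δh = 1317.9 − 539.4 = 778.5 m
Equal Bouguer anomalies ⇒ Δg_obs + (0.3086 − 0.04193ρ)·Δh = 0
0.3086 − 0.04193ρ = −Δg_obs/Δh = 0.20175
ρ = (0.3086 − 0.20175) / 0.04193 = 2.55 g/cm³

2.55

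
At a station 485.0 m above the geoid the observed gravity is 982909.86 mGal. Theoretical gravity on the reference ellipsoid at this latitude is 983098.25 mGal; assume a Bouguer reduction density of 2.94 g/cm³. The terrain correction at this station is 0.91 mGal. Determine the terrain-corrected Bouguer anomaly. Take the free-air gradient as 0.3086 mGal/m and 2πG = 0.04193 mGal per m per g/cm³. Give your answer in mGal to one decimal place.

Free-air correction = 0.3086 × 485.0 = 149.67 mGal
Free-air anomaly = 982909.86 − 983098.25 + (149.67) = -38.72 mGal
Bouguer slab correction = 0.04193 × 2.94 × 485.0 = 59.79 mGal
Simple Bouguer anomaly = -38.72 − (59.79) = -98.51 mGal
Complete Bouguer anomaly = -98.51 + 0.91 = -97.60 mGal

-97.6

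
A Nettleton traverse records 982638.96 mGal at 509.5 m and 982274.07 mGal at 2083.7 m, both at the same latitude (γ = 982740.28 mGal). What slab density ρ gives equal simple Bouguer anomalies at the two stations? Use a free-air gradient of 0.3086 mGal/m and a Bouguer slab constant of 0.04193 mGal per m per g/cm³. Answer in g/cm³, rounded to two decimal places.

1.83

Δg_obs = 982274.07 − 982638.96 = -364.89 mGal over Δh = 2083.7 − 509.5 = 1574.2 m
Equal Bouguer anomalies ⇒ Δg_obs + (0.3086 − 0.04193ρ)·Δh = 0
0.3086 − 0.04193ρ = −Δg_obs/Δh = 0.23179
ρ = (0.3086 − 0.23179) / 0.04193 = 1.83 g/cm³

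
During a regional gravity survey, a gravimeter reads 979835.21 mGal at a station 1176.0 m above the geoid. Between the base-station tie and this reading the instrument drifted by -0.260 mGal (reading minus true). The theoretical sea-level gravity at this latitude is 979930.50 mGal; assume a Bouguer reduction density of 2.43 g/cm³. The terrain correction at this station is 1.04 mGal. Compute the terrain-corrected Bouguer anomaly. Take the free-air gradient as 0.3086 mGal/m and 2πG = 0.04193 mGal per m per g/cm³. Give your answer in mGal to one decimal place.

149.1

Drift-corrected reading = 979835.21 − (-0.260) = 979835.470 mGal
Free-air correction = 0.3086 × 1176.0 = 362.91 mGal
Free-air anomaly = 979835.470 − 979930.50 + (362.91) = 267.880 mGal
Bouguer slab correction = 0.04193 × 2.43 × 1176.0 = 119.82 mGal
Simple Bouguer anomaly = 267.880 − (119.82) = 148.060 mGal
Complete Bouguer anomaly = 148.060 + 1.04 = 149.100 mGal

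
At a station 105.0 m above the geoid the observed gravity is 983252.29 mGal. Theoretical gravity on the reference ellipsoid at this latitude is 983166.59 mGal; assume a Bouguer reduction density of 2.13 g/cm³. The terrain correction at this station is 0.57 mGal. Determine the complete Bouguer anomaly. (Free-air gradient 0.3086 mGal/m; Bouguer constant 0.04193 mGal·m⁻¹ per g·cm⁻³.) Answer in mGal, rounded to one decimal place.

109.3

Free-air correction = 0.3086 × 105.0 = 32.40 mGal
Free-air anomaly = 983252.29 − 983166.59 + (32.40) = 118.10 mGal
Bouguer slab correction = 0.04193 × 2.13 × 105.0 = 9.38 mGal
Simple Bouguer anomaly = 118.10 − (9.38) = 108.72 mGal
Complete Bouguer anomaly = 108.72 + 0.57 = 109.29 mGal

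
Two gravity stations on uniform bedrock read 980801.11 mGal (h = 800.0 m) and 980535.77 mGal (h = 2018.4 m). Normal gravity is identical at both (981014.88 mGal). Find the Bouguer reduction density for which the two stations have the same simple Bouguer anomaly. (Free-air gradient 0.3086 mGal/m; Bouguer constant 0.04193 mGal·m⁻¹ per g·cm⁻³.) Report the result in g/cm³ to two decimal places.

2.17

Δg_obs = 980535.77 − 980801.11 = -265.34 mGal over Δh = 2018.4 − 800.0 = 1218.4 m
Equal Bouguer anomalies ⇒ Δg_obs + (0.3086 − 0.04193ρ)·Δh = 0
0.3086 − 0.04193ρ = −Δg_obs/Δh = 0.21778
ρ = (0.3086 − 0.21778) / 0.04193 = 2.17 g/cm³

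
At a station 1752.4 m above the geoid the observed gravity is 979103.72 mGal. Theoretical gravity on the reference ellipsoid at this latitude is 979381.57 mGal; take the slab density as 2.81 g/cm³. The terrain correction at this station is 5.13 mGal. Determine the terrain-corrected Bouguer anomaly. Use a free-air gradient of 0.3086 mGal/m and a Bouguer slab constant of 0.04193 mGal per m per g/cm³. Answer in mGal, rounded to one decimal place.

61.6

Free-air correction = 0.3086 × 1752.4 = 540.79 mGal
Free-air anomaly = 979103.72 − 979381.57 + (540.79) = 262.94 mGal
Bouguer slab correction = 0.04193 × 2.81 × 1752.4 = 206.47 mGal
Simple Bouguer anomaly = 262.94 − (206.47) = 56.47 mGal
Complete Bouguer anomaly = 56.47 + 5.13 = 61.60 mGal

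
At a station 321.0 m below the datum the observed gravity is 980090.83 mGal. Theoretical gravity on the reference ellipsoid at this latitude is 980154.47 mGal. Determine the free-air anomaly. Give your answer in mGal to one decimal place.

Free-air correction = 0.3086 × -321.0 = -99.06 mGal
Free-air anomaly = 980090.83 − 980154.47 + (-99.06) = -162.70 mGal

-162.7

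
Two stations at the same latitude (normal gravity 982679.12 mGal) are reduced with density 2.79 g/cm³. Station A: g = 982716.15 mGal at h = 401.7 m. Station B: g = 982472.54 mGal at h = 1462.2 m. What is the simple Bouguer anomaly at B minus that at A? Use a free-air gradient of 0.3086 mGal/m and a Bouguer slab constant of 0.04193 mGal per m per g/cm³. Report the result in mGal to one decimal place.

-40.4

Δg_SB(A) = 982716.15 − 982679.12 + 0.3086×401.7 − 0.04193×2.79×401.7 = 114.00 mGal
Δg_SB(B) = 982472.54 − 982679.12 + 0.3086×1462.2 − 0.04193×2.79×1462.2 = 73.60 mGal
Difference = 73.60 − (114.00) = -40.40 mGal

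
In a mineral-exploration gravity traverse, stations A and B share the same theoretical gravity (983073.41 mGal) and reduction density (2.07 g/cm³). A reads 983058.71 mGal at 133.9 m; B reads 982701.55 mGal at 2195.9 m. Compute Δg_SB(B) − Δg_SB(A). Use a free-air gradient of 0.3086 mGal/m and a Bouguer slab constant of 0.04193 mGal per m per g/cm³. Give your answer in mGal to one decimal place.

100.2

Δg_SB(A) = 983058.71 − 983073.41 + 0.3086×133.9 − 0.04193×2.07×133.9 = 15.00 mGal
Δg_SB(B) = 982701.55 − 983073.41 + 0.3086×2195.9 − 0.04193×2.07×2195.9 = 115.20 mGal
Difference = 115.20 − (15.00) = 100.20 mGal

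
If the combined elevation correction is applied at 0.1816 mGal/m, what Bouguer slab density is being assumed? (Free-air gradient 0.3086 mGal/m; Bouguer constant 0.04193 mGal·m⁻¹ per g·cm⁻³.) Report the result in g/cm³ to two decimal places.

3.03

0.1816 = 0.3086 − 0.04193 × ρ
ρ = (0.3086 − 0.1816) / 0.04193 = 3.03 g/cm³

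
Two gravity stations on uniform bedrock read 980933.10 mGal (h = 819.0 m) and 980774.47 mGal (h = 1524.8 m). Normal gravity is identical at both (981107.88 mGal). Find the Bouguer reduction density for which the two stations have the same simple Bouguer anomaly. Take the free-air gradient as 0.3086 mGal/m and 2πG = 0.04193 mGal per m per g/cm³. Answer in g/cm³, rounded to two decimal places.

2.00

Δg_obs = 980774.47 − 980933.10 = -158.63 mGal over Δh = 1524.8 − 819.0 = 705.8 m
Equal Bouguer anomalies ⇒ Δg_obs + (0.3086 − 0.04193ρ)·Δh = 0
0.3086 − 0.04193ρ = −Δg_obs/Δh = 0.22475
ρ = (0.3086 − 0.22475) / 0.04193 = 2.00 g/cm³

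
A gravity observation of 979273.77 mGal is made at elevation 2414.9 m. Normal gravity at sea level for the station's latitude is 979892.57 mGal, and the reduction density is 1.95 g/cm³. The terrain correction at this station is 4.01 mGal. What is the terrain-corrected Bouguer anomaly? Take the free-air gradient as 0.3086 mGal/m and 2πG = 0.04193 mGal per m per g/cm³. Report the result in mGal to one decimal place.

Free-air correction = 0.3086 × 2414.9 = 745.24 mGal
Free-air anomaly = 979273.77 − 979892.57 + (745.24) = 126.44 mGal
Bouguer slab correction = 0.04193 × 1.95 × 2414.9 = 197.45 mGal
Simple Bouguer anomaly = 126.44 − (197.45) = -71.01 mGal
Complete Bouguer anomaly = -71.01 + 4.01 = -67.00 mGal

-67.0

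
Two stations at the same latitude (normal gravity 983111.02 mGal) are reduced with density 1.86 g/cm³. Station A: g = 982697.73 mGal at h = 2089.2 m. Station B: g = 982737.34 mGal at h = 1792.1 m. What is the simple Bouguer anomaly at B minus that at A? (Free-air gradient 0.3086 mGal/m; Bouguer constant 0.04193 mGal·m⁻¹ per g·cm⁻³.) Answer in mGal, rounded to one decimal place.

-28.9

Δg_SB(A) = 982697.73 − 983111.02 + 0.3086×2089.2 − 0.04193×1.86×2089.2 = 68.50 mGal
Δg_SB(B) = 982737.34 − 983111.02 + 0.3086×1792.1 − 0.04193×1.86×1792.1 = 39.60 mGal
Difference = 39.60 − (68.50) = -28.90 mGal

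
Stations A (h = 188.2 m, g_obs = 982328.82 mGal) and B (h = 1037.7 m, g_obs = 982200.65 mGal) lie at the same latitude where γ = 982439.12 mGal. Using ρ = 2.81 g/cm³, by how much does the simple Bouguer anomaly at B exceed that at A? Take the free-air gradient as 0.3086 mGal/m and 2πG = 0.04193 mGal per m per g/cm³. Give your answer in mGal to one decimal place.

Δg_SB(A) = 982328.82 − 982439.12 + 0.3086×188.2 − 0.04193×2.81×188.2 = -74.40 mGal
Δg_SB(B) = 982200.65 − 982439.12 + 0.3086×1037.7 − 0.04193×2.81×1037.7 = -40.50 mGal
Difference = -40.50 − (-74.40) = 33.90 mGal

33.9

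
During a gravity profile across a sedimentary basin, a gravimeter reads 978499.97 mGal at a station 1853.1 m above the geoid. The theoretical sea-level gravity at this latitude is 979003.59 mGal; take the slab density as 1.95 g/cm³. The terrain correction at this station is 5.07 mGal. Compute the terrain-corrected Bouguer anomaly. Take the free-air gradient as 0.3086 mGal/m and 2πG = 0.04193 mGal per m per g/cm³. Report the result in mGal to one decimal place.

-78.2

Free-air correction = 0.3086 × 1853.1 = 571.87 mGal
Free-air anomaly = 978499.97 − 979003.59 + (571.87) = 68.25 mGal
Bouguer slab correction = 0.04193 × 1.95 × 1853.1 = 151.52 mGal
Simple Bouguer anomaly = 68.25 − (151.52) = -83.27 mGal
Complete Bouguer anomaly = -83.27 + 5.07 = -78.20 mGal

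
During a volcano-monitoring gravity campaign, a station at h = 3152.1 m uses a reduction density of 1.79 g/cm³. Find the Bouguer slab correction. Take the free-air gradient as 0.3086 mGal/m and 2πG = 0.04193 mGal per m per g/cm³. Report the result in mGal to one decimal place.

Bouguer slab correction = 0.04193 × 1.79 × 3152.1 = 236.6 mGal

236.6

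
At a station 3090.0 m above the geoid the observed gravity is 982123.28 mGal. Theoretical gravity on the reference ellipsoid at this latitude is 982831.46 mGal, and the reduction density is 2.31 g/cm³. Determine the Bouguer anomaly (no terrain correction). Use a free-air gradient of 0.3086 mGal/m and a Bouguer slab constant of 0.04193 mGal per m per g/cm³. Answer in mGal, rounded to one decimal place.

-53.9

Free-air correction = 0.3086 × 3090.0 = 953.57 mGal
Free-air anomaly = 982123.28 − 982831.46 + (953.57) = 245.39 mGal
Bouguer slab correction = 0.04193 × 2.31 × 3090.0 = 299.29 mGal
Simple Bouguer anomaly = 245.39 − (299.29) = -53.90 mGal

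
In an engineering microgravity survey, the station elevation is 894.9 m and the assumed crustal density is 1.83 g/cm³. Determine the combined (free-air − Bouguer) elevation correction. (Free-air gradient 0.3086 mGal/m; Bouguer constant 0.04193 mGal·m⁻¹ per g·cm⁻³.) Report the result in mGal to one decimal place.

207.5

Combined gradient = 0.3086 − 0.04193 × 1.83 = 0.2318681 mGal/m
Combined elevation correction = 0.2318681 × 894.9 = 207.5 mGal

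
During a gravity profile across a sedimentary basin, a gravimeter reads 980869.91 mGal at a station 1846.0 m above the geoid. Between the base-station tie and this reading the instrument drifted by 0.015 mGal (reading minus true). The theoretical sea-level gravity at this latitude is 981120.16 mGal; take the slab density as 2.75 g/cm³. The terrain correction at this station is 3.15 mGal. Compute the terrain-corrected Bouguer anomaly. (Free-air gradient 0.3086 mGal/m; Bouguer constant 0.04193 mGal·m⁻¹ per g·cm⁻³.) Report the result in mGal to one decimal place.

Drift-corrected reading = 980869.91 − (0.015) = 980869.895 mGal
Free-air correction = 0.3086 × 1846.0 = 569.68 mGal
Free-air anomaly = 980869.895 − 981120.16 + (569.68) = 319.415 mGal
Bouguer slab correction = 0.04193 × 2.75 × 1846.0 = 212.86 mGal
Simple Bouguer anomaly = 319.415 − (212.86) = 106.555 mGal
Complete Bouguer anomaly = 106.555 + 3.15 = 109.705 mGal

109.7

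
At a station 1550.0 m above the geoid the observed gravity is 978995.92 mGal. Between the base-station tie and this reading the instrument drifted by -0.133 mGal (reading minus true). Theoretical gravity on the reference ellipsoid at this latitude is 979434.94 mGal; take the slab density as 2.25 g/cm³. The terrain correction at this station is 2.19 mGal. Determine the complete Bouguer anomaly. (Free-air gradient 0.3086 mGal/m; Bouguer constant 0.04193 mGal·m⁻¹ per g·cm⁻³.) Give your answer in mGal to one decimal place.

-104.6

Drift-corrected reading = 978995.92 − (-0.133) = 978996.053 mGal
Free-air correction = 0.3086 × 1550.0 = 478.33 mGal
Free-air anomaly = 978996.053 − 979434.94 + (478.33) = 39.443 mGal
Bouguer slab correction = 0.04193 × 2.25 × 1550.0 = 146.23 mGal
Simple Bouguer anomaly = 39.443 − (146.23) = -106.787 mGal
Complete Bouguer anomaly = -106.787 + 2.19 = -104.597 mGal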